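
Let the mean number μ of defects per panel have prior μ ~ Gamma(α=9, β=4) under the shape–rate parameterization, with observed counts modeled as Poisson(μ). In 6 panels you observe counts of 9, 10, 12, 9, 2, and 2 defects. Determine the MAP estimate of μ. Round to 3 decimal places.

μ̂_MAP = 5.200

Σxᵢ = 9+10+12+9+2+2 = 44, with n = 6.
Posterior ∝ μ^8e^(−4μ) · μ^44e^(−6μ) = μ^52e^(−10μ), i.e. Gamma(shape=53, rate=10).
The mode of a Gamma(a, b) with a ≥ 1 (shape–rate) is (a−1)/b = 52/10 ≈ 5.200.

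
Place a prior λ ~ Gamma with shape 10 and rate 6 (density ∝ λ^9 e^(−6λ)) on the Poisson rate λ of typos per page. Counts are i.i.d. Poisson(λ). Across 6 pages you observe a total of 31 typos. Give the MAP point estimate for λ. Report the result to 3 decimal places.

Σxᵢ = 31, n = 6.
Posterior ∝ λ^9e^(−6λ) · λ^31e^(−6λ) = λ^40e^(−12λ), i.e. Gamma(shape=41, rate=12).
The mode of a Gamma(a, b) with a ≥ 1 (shape–rate) is (a−1)/b = 40/12 ≈ 3.333.

λ̂_MAP = 3.333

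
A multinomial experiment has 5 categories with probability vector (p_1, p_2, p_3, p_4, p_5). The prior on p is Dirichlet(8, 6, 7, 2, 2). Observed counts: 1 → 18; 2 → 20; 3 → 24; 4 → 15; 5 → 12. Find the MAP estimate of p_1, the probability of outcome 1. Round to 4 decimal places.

MAP estimate: 0.2294

The posterior is Dirichlet(αᵢ + nᵢ) = Dirichlet(26, 26, 31, 17, 14).
For a Dirichlet(a₁,…,a_K) with all aᵢ > 1, the mode has j-th component (aⱼ − 1)/(Σaᵢ − K).
Here Σaᵢ = 114 and K = 5, so p_1 = (26 − 1)/(114 − 5) = 25/109 ≈ 0.2294.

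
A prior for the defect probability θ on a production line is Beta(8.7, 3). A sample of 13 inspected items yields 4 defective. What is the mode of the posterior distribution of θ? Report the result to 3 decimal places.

θ̂_MAP = 0.515

Prior: Beta(8.7, 3).
Data: 4 successes in 13 trials. The binomial likelihood contributes θ^4(1−θ)^9, so the posterior is Beta(8.7+4, 3+9) = Beta(12.7, 12).
For Beta(a, b) with a, b > 1 the mode is (a−1)/(a+b−2) = 11.7/22.7 ≈ 0.515.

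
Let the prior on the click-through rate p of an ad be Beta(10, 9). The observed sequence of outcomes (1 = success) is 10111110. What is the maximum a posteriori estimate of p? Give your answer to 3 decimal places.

p̂_MAP = 0.600

Prior: Beta(10, 9).
Data: 6 successes in 8 trials (from the sequence). The binomial likelihood contributes p^6(1−p)^2, so the posterior is Beta(10+6, 9+2) = Beta(16, 11).
For Beta(a, b) with a, b > 1 the mode is (a−1)/(a+b−2) = 15/25 ≈ 0.600.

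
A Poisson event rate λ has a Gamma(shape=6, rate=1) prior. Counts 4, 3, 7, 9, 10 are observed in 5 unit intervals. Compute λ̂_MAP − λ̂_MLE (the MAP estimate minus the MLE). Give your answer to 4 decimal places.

MAP − MLE = -0.2667

Σxᵢ = 33. Posterior is Gamma(39, 6); MAP = (39−1)/6 = 38/6 ≈ 6.33333.
MLE = x̄ = 33/5 ≈ 6.60000.
Difference = 38/6 − 33/5 = -4/15 ≈ -0.2667.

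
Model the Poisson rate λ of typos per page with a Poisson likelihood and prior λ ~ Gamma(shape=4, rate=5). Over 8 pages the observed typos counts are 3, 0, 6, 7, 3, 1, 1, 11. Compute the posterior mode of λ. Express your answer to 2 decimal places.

λ̂_MAP = 2.69

Σxᵢ = 3+0+6+7+3+1+1+11 = 32, with n = 8.
Posterior ∝ λ^3e^(−5λ) · λ^32e^(−8λ) = λ^35e^(−13λ), i.e. Gamma(shape=36, rate=13).
The mode of a Gamma(a, b) with a ≥ 1 (shape–rate) is (a−1)/b = 35/13 ≈ 2.69.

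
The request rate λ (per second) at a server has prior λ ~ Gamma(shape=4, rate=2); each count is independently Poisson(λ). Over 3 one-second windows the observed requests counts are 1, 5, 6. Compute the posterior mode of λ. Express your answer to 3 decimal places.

λ̂_MAP = 3.000

Σxᵢ = 1+5+6 = 12, with n = 3.
Posterior ∝ λ^3e^(−2λ) · λ^12e^(−3λ) = λ^15e^(−5λ), i.e. Gamma(shape=16, rate=5).
The mode of a Gamma(a, b) with a ≥ 1 (shape–rate) is (a−1)/b = 15/5 ≈ 3.000.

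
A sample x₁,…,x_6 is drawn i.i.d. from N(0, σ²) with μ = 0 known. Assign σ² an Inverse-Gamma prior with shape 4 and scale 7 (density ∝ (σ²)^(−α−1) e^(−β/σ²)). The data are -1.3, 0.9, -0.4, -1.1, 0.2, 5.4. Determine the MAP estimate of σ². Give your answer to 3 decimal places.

Sum of squared deviations about the known mean: SS = (-1.3−0)² + (0.9−0)² + (-0.4−0)² + (-1.1−0)² + (0.2−0)² + (5.4−0)² = 33.07.
The Normal likelihood contributes (σ²)^(−n/2) exp(−SS/(2σ²)), so the posterior is Inverse-Gamma(α + n/2, β + SS/2) = Inverse-Gamma(7, 23.535).
The mode of Inverse-Gamma(a, b) is b/(a+1) = 23.535/8 ≈ 2.942.

σ̂²_MAP = 2.942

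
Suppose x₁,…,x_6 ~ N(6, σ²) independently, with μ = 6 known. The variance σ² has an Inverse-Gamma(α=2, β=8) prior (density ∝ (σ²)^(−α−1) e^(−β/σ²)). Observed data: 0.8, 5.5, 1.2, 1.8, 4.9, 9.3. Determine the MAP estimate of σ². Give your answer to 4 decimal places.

σ̂²_MAP = 8.0058

Sum of squared deviations about the known mean: SS = (0.8−6)² + (5.5−6)² + (1.2−6)² + (1.8−6)² + (4.9−6)² + (9.3−6)² = 80.07.
The Normal likelihood contributes (σ²)^(−n/2) exp(−SS/(2σ²)), so the posterior is Inverse-Gamma(α + n/2, β + SS/2) = Inverse-Gamma(5, 48.035).
The mode of Inverse-Gamma(a, b) is b/(a+1) = 48.035/6 ≈ 8.0058.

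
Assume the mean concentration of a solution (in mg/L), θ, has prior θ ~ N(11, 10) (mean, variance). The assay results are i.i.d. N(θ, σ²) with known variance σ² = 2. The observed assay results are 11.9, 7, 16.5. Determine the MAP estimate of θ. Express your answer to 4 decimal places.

n = 3; x̄ = (11.9 + 7 + 16.5)/3 = 35.4/3 = 11.8.
For a Normal prior and Normal likelihood with known variance, the posterior is Normal; its mode equals its mean, the precision-weighted average.
Prior precision 1/σ₀² = 1/10 = 0.1; data precision n/σ² = 3/2 = 1.5.
θ̂ = (0.1·11 + 1.5·11.8) / (0.1 + 1.5) = 18.8/1.6 = 11.7500.

θ̂_MAP = 11.7500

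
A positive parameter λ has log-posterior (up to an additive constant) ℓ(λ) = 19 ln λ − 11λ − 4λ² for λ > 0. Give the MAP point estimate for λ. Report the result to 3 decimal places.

ℓ'(λ) = 19/λ − 11 − 8λ. Setting this to zero and multiplying by λ: 8λ² + 11λ − 19 = 0.
λ = (−11 + √(11² + 4·8·19)) / (2·8) = (−11 + √729) / 16 = (−11 + 27)/16 = 1.
ℓ''(λ) = −19/λ² − 8 < 0, confirming a maximum.

λ̂_MAP = 1.000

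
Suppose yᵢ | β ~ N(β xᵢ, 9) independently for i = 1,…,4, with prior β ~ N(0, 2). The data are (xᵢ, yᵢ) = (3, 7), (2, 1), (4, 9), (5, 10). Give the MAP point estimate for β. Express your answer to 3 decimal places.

log p(β | y) = −Σ(yᵢ − βxᵢ)²/(2·9) − β²/(2·2) + const.
Setting the derivative to zero: Σxᵢ(yᵢ − βxᵢ)/9 − β/2 = 0, so β = Σxᵢyᵢ / (Σxᵢ² + σ²/τ²).
Σxᵢyᵢ = 3·7 + 2·1 + 4·9 + 5·10 = 109; Σxᵢ² = 54; σ²/τ² = 4.5.
β̂_MAP = 109 / (54 + 4.5) = 109/58.5 ≈ 1.863.

β̂_MAP = 1.863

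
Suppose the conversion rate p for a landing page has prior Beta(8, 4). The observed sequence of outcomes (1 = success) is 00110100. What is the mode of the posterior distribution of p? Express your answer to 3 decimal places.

p̂_MAP = 0.556

Prior: Beta(8, 4).
Data: 3 successes in 8 trials (from the sequence). The binomial likelihood contributes p^3(1−p)^5, so the posterior is Beta(8+3, 4+5) = Beta(11, 9).
For Beta(a, b) with a, b > 1 the mode is (a−1)/(a+b−2) = 10/18 ≈ 0.556.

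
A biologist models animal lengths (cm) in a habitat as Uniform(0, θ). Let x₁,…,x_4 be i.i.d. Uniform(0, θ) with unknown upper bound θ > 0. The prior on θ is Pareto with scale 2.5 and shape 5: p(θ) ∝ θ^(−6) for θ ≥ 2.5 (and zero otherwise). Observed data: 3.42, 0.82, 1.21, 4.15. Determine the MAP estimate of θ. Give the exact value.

The Uniform(0, θ) likelihood is θ^(−n) for θ ≥ max(xᵢ), zero otherwise. Here max(xᵢ) = 4.15.
Posterior ∝ θ^(−6) · θ^(−4) = θ^(−10) on θ ≥ max(2.5, 4.15) = 4.15.
This density is strictly decreasing in θ, so the posterior mode lies at the lower boundary of the support.

θ̂_MAP = 4.15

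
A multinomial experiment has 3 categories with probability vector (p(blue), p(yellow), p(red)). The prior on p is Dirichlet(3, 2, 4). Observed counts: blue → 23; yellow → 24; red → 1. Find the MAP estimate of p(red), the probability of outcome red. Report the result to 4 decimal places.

The posterior is Dirichlet(αᵢ + nᵢ) = Dirichlet(26, 26, 5).
For a Dirichlet(a₁,…,a_K) with all aᵢ > 1, the mode has j-th component (aⱼ − 1)/(Σaᵢ − K).
Here Σaᵢ = 57 and K = 3, so p(red) = (5 − 1)/(57 − 3) = 4/54 ≈ 0.0741.

MAP estimate of p(red) = 0.0741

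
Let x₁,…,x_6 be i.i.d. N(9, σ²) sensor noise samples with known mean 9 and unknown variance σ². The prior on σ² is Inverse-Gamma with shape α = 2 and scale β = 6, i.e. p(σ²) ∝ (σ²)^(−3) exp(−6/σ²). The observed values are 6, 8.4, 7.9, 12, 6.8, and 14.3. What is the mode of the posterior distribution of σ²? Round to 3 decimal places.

σ̂²_MAP = 5.375

Sum of squared deviations about the known mean: SS = (6−9)² + (8.4−9)² + (7.9−9)² + (12−9)² + (6.8−9)² + (14.3−9)² = 52.5.
The Normal likelihood contributes (σ²)^(−n/2) exp(−SS/(2σ²)), so the posterior is Inverse-Gamma(α + n/2, β + SS/2) = Inverse-Gamma(5, 32.25).
The mode of Inverse-Gamma(a, b) is b/(a+1) = 32.25/6 ≈ 5.375.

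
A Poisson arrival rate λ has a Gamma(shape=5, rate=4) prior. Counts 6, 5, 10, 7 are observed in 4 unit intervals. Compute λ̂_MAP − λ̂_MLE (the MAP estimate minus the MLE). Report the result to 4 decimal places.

MAP − MLE = -3.0000

Σxᵢ = 28. Posterior is Gamma(33, 8); MAP = (33−1)/8 = 32/8 ≈ 4.00000.
MLE = x̄ = 28/4 ≈ 7.00000.
Difference = 32/8 − 28/4 = -3 ≈ -3.0000.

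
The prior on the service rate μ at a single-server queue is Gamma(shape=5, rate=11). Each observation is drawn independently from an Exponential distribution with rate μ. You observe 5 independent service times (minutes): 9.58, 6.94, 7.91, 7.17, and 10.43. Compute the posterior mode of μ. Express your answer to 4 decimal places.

The Exponential(rate=μ) likelihood is ∝ μ^n e^(−μΣtᵢ). Here n = 5 and Σtᵢ = 9.58 + 6.94 + 7.91 + 7.17 + 10.43 = 42.03.
Posterior ∝ μ^4e^(−11μ) · μ^5e^(−42.03μ) = μ^9e^(−53.03μ), i.e. Gamma(10, 53.03).
Mode = (a−1)/b = 9/53.03 ≈ 0.1697.

μ̂_MAP = 0.1697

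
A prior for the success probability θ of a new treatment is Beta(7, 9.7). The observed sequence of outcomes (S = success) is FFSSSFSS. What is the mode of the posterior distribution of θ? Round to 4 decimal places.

θ̂_MAP = 0.4846

Prior: Beta(7, 9.7).
Data: 5 successes in 8 trials (from the sequence). The binomial likelihood contributes θ^5(1−θ)^3, so the posterior is Beta(7+5, 9.7+3) = Beta(12, 12.7).
For Beta(a, b) with a, b > 1 the mode is (a−1)/(a+b−2) = 11/22.7 ≈ 0.4846.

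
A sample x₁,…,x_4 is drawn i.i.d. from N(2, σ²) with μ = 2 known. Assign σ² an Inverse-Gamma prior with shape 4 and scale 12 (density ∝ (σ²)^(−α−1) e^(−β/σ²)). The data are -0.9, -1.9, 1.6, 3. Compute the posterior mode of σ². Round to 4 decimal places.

Sum of squared deviations about the known mean: SS = (-0.9−2)² + (-1.9−2)² + (1.6−2)² + (3−2)² = 24.78.
The Normal likelihood contributes (σ²)^(−n/2) exp(−SS/(2σ²)), so the posterior is Inverse-Gamma(α + n/2, β + SS/2) = Inverse-Gamma(6, 24.39).
The mode of Inverse-Gamma(a, b) is b/(a+1) = 24.39/7 ≈ 3.4843.

σ̂²_MAP = 3.4843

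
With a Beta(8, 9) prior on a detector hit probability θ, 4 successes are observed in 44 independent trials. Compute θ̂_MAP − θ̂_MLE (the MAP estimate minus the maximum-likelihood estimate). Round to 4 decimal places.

MAP − MLE = 0.0955

Posterior is Beta(12, 49); MAP = (12−1)/(61−2) = 11/59 ≈ 0.18644.
MLE ignores the prior: θ̂_MLE = k/n = 4/44 ≈ 0.09091.
Difference = 11/59 − 4/44 = 62/649 ≈ 0.0955.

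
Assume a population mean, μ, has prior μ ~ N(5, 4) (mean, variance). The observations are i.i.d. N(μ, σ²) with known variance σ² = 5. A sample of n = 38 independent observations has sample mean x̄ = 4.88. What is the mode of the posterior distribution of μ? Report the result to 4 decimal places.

n = 38, x̄ = 4.88.
For a Normal prior and Normal likelihood with known variance, the posterior is Normal; its mode equals its mean, the precision-weighted average.
Prior precision 1/σ₀² = 1/4 = 0.25; data precision n/σ² = 38/5 = 7.6.
μ̂ = (0.25·5 + 7.6·4.88) / (0.25 + 7.6) = 38.338/7.85 = 19169/3925 ≈ 4.8838.

μ̂_MAP = 4.8838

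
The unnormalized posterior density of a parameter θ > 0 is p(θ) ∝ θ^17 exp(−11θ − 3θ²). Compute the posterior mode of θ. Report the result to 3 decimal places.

θ̂_MAP = 1.000

ℓ'(θ) = 17/θ − 11 − 6θ. Setting this to zero and multiplying by θ: 6θ² + 11θ − 17 = 0.
θ = (−11 + √(11² + 4·6·17)) / (2·6) = (−11 + √529) / 12 = (−11 + 23)/12 = 1.
ℓ''(θ) = −17/θ² − 6 < 0, confirming a maximum.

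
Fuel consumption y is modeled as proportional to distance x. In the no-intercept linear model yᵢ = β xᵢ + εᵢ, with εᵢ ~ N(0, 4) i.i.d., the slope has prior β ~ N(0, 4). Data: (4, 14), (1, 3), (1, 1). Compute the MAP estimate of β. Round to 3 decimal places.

β̂_MAP = 3.158

log p(β | y) = −Σ(yᵢ − βxᵢ)²/(2·4) − β²/(2·4) + const.
Setting the derivative to zero: Σxᵢ(yᵢ − βxᵢ)/4 − β/4 = 0, so β = Σxᵢyᵢ / (Σxᵢ² + σ²/τ²).
Σxᵢyᵢ = 4·14 + 1·3 + 1·1 = 60; Σxᵢ² = 18; σ²/τ² = 1.
β̂_MAP = 60 / (18 + 1) = 60/19 ≈ 3.158.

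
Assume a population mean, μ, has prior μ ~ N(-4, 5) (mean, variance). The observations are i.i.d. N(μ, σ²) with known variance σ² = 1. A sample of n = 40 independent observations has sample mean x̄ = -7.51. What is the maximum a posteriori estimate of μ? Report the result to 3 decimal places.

n = 40, x̄ = -7.51.
For a Normal prior and Normal likelihood with known variance, the posterior is Normal; its mode equals its mean, the precision-weighted average.
Prior precision 1/σ₀² = 1/5 = 0.2; data precision n/σ² = 40/1 = 40.
μ̂ = (0.2·(-4) + 40·(-7.51)) / (0.2 + 40) = (-301.2)/40.2 = -502/67 ≈ -7.493.

μ̂_MAP = -7.493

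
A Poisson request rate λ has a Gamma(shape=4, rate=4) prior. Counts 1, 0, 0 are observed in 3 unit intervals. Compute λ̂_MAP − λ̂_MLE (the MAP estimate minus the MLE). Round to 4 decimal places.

Σxᵢ = 1. Posterior is Gamma(5, 7); MAP = (5−1)/7 = 4/7 ≈ 0.57143.
MLE = x̄ = 1/3 ≈ 0.33333.
Difference = 4/7 − 1/3 = 5/21 ≈ 0.2381.

MAP − MLE = 0.2381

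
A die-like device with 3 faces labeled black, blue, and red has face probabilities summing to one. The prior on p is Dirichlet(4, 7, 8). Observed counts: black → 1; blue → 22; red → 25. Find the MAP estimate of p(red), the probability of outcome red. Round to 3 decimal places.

MAP estimate of p(red) = 0.500

The posterior is Dirichlet(αᵢ + nᵢ) = Dirichlet(5, 29, 33).
For a Dirichlet(a₁,…,a_K) with all aᵢ > 1, the mode has j-th component (aⱼ − 1)/(Σaᵢ − K).
Here Σaᵢ = 67 and K = 3, so p(red) = (33 − 1)/(67 − 3) = 32/64 ≈ 0.500.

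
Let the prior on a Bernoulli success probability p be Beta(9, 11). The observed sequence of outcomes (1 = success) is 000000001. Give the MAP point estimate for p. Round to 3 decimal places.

p̂_MAP = 0.333

Prior: Beta(9, 11).
Data: 1 success in 9 trials (from the sequence). The binomial likelihood contributes p(1−p)^8, so the posterior is Beta(9+1, 11+8) = Beta(10, 19).
For Beta(a, b) with a, b > 1 the mode is (a−1)/(a+b−2) = 9/27 ≈ 0.333.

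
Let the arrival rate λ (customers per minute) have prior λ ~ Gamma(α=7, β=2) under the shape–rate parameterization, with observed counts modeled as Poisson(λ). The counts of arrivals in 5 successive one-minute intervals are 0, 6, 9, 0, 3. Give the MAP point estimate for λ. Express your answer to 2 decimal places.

λ̂_MAP = 3.43

Σxᵢ = 0+6+9+0+3 = 18, with n = 5.
Posterior ∝ λ^6e^(−2λ) · λ^18e^(−5λ) = λ^24e^(−7λ), i.e. Gamma(shape=25, rate=7).
The mode of a Gamma(a, b) with a ≥ 1 (shape–rate) is (a−1)/b = 24/7 ≈ 3.43.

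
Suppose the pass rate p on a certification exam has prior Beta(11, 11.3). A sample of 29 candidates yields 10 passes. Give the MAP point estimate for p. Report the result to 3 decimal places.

p̂_MAP = 0.406

Prior: Beta(11, 11.3).
Data: 10 successes in 29 trials. The binomial likelihood contributes p^10(1−p)^19, so the posterior is Beta(11+10, 11.3+19) = Beta(21, 30.3).
For Beta(a, b) with a, b > 1 the mode is (a−1)/(a+b−2) = 20/49.3 ≈ 0.406.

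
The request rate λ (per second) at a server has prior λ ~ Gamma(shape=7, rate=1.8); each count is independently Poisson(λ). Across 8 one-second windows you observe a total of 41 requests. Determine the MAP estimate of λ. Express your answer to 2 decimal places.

λ̂_MAP = 4.80

Σxᵢ = 41, n = 8.
Posterior ∝ λ^6e^(−1.8λ) · λ^41e^(−8λ) = λ^47e^(−9.8λ), i.e. Gamma(shape=48, rate=9.8).
The mode of a Gamma(a, b) with a ≥ 1 (shape–rate) is (a−1)/b = 47/9.8 ≈ 4.80.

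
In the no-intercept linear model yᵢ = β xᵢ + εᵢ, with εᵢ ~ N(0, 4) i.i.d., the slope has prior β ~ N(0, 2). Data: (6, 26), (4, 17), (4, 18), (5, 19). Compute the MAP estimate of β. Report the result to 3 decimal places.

β̂_MAP = 4.116

log p(β | y) = −Σ(yᵢ − βxᵢ)²/(2·4) − β²/(2·2) + const.
Setting the derivative to zero: Σxᵢ(yᵢ − βxᵢ)/4 − β/2 = 0, so β = Σxᵢyᵢ / (Σxᵢ² + σ²/τ²).
Σxᵢyᵢ = 6·26 + 4·17 + 4·18 + 5·19 = 391; Σxᵢ² = 93; σ²/τ² = 2.
β̂_MAP = 391 / (93 + 2) = 391/95 ≈ 4.116.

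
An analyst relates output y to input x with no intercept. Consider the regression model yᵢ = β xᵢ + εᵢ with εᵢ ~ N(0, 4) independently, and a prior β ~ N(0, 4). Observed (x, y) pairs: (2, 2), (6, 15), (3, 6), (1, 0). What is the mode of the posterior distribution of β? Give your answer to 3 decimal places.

log p(β | y) = −Σ(yᵢ − βxᵢ)²/(2·4) − β²/(2·4) + const.
Setting the derivative to zero: Σxᵢ(yᵢ − βxᵢ)/4 − β/4 = 0, so β = Σxᵢyᵢ / (Σxᵢ² + σ²/τ²).
Σxᵢyᵢ = 2·2 + 6·15 + 3·6 + 1·0 = 112; Σxᵢ² = 50; σ²/τ² = 1.
β̂_MAP = 112 / (50 + 1) = 112/51 ≈ 2.196.

β̂_MAP = 2.196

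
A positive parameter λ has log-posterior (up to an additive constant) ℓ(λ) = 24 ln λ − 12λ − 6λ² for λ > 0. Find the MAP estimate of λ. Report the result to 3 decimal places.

ℓ'(λ) = 24/λ − 12 − 12λ. Setting this to zero and multiplying by λ: 12λ² + 12λ − 24 = 0.
λ = (−12 + √(12² + 4·12·24)) / (2·12) = (−12 + √1296) / 24 = (−12 + 36)/24 = 1.
ℓ''(λ) = −24/λ² − 12 < 0, confirming a maximum.

λ̂_MAP = 1.000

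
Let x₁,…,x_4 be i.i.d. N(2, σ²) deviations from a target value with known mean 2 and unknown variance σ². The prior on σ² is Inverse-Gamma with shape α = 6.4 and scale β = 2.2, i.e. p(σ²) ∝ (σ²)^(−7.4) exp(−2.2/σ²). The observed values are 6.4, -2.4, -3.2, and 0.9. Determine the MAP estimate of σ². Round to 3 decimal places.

Sum of squared deviations about the known mean: SS = (6.4−2)² + (-2.4−2)² + (-3.2−2)² + (0.9−2)² = 66.97.
The Normal likelihood contributes (σ²)^(−n/2) exp(−SS/(2σ²)), so the posterior is Inverse-Gamma(α + n/2, β + SS/2) = Inverse-Gamma(8.4, 35.685).
The mode of Inverse-Gamma(a, b) is b/(a+1) = 35.685/9.4 ≈ 3.796.

σ̂²_MAP = 3.796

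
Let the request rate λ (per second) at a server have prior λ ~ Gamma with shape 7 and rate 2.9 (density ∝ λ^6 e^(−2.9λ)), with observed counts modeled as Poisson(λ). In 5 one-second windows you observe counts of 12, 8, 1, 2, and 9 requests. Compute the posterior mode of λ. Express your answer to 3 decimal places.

λ̂_MAP = 4.810

Σxᵢ = 12+8+1+2+9 = 32, with n = 5.
Posterior ∝ λ^6e^(−2.9λ) · λ^32e^(−5λ) = λ^38e^(−7.9λ), i.e. Gamma(shape=39, rate=7.9).
The mode of a Gamma(a, b) with a ≥ 1 (shape–rate) is (a−1)/b = 38/7.9 ≈ 4.810.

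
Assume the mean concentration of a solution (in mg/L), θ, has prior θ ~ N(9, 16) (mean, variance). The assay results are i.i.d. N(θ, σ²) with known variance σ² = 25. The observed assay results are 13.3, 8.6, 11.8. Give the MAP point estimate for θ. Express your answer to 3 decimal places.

n = 3; x̄ = (13.3 + 8.6 + 11.8)/3 = 33.7/3 = 337/30 ≈ 11.2333.
For a Normal prior and Normal likelihood with known variance, the posterior is Normal; its mode equals its mean, the precision-weighted average.
Prior precision 1/σ₀² = 1/16 = 0.0625; data precision n/σ² = 3/25 = 0.12.
θ̂ = (0.0625·9 + 0.12·(337/30)) / (0.0625 + 0.12) = 1.9105/0.1825 = 3821/365 ≈ 10.468.

θ̂_MAP = 10.468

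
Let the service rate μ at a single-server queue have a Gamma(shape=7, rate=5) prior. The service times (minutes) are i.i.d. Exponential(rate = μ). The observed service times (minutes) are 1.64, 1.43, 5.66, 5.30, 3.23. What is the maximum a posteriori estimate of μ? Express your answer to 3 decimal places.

The Exponential(rate=μ) likelihood is ∝ μ^n e^(−μΣtᵢ). Here n = 5 and Σtᵢ = 1.64 + 1.43 + 5.66 + 5.30 + 3.23 = 17.26.
Posterior ∝ μ^6e^(−5μ) · μ^5e^(−17.26μ) = μ^11e^(−22.26μ), i.e. Gamma(12, 22.26).
Mode = (a−1)/b = 11/22.26 ≈ 0.494.

μ̂_MAP = 0.494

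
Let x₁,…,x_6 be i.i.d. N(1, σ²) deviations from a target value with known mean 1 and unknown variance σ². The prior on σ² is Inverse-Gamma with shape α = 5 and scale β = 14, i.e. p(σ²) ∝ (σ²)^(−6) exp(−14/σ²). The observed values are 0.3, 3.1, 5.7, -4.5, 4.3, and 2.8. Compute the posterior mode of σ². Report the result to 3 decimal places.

σ̂²_MAP = 5.521

Sum of squared deviations about the known mean: SS = (0.3−1)² + (3.1−1)² + (5.7−1)² + (-4.5−1)² + (4.3−1)² + (2.8−1)² = 71.37.
The Normal likelihood contributes (σ²)^(−n/2) exp(−SS/(2σ²)), so the posterior is Inverse-Gamma(α + n/2, β + SS/2) = Inverse-Gamma(8, 49.685).
The mode of Inverse-Gamma(a, b) is b/(a+1) = 49.685/9 ≈ 5.521.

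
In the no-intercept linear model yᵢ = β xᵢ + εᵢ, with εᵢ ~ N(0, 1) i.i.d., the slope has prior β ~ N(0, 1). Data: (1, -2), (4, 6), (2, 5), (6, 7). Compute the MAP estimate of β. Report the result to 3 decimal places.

β̂_MAP = 1.276

log p(β | y) = −Σ(yᵢ − βxᵢ)²/(2·1) − β²/(2·1) + const.
Setting the derivative to zero: Σxᵢ(yᵢ − βxᵢ)/1 − β/1 = 0, so β = Σxᵢyᵢ / (Σxᵢ² + σ²/τ²).
Σxᵢyᵢ = 1·(-2) + 4·6 + 2·5 + 6·7 = 74; Σxᵢ² = 57; σ²/τ² = 1.
β̂_MAP = 74 / (57 + 1) = 74/58 ≈ 1.276.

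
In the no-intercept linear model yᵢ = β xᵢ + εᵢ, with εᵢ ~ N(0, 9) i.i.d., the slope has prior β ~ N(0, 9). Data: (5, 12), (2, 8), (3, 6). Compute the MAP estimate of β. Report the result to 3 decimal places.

β̂_MAP = 2.410

log p(β | y) = −Σ(yᵢ − βxᵢ)²/(2·9) − β²/(2·9) + const.
Setting the derivative to zero: Σxᵢ(yᵢ − βxᵢ)/9 − β/9 = 0, so β = Σxᵢyᵢ / (Σxᵢ² + σ²/τ²).
Σxᵢyᵢ = 5·12 + 2·8 + 3·6 = 94; Σxᵢ² = 38; σ²/τ² = 1.
β̂_MAP = 94 / (38 + 1) = 94/39 ≈ 2.410.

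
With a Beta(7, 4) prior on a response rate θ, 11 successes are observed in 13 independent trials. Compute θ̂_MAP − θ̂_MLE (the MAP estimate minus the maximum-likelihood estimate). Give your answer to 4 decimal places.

MAP − MLE = -0.0734

Posterior is Beta(18, 6); MAP = (18−1)/(24−2) = 17/22 ≈ 0.77273.
MLE ignores the prior: θ̂_MLE = k/n = 11/13 ≈ 0.84615.
Difference = 17/22 − 11/13 = -21/286 ≈ -0.0734.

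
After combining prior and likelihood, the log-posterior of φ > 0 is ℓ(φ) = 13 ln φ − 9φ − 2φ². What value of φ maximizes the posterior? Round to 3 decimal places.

φ̂_MAP = 1.000

ℓ'(φ) = 13/φ − 9 − 4φ. Setting this to zero and multiplying by φ: 4φ² + 9φ − 13 = 0.
φ = (−9 + √(9² + 4·4·13)) / (2·4) = (−9 + √289) / 8 = (−9 + 17)/8 = 1.
ℓ''(φ) = −13/φ² − 4 < 0, confirming a maximum.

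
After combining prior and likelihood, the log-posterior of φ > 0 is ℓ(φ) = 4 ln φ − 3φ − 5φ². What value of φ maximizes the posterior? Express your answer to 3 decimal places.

ℓ'(φ) = 4/φ − 3 − 10φ. Setting this to zero and multiplying by φ: 10φ² + 3φ − 4 = 0.
φ = (−3 + √(3² + 4·10·4)) / (2·10) = (−3 + √169) / 20 = (−3 + 13)/20 = 1/2.
ℓ''(φ) = −4/φ² − 10 < 0, confirming a maximum.

φ̂_MAP = 0.500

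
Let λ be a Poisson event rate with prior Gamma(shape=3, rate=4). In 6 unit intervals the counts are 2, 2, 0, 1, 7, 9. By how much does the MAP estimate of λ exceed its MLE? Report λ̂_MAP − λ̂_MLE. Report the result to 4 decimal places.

Σxᵢ = 21. Posterior is Gamma(24, 10); MAP = (24−1)/10 = 23/10 ≈ 2.30000.
MLE = x̄ = 21/6 ≈ 3.50000.
Difference = 23/10 − 21/6 = -6/5 ≈ -1.2000.

MAP − MLE = -1.2000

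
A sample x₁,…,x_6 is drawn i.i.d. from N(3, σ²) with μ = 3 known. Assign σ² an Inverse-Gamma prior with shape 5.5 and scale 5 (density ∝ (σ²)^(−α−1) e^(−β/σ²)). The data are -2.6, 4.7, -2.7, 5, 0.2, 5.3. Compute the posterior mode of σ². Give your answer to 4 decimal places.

σ̂²_MAP = 4.9405

Sum of squared deviations about the known mean: SS = (-2.6−3)² + (4.7−3)² + (-2.7−3)² + (5−3)² + (0.2−3)² + (5.3−3)² = 83.87.
The Normal likelihood contributes (σ²)^(−n/2) exp(−SS/(2σ²)), so the posterior is Inverse-Gamma(α + n/2, β + SS/2) = Inverse-Gamma(8.5, 46.935).
The mode of Inverse-Gamma(a, b) is b/(a+1) = 46.935/9.5 ≈ 4.9405.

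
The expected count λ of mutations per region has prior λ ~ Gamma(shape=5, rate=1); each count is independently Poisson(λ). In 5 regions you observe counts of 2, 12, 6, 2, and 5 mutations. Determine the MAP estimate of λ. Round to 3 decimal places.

Σxᵢ = 2+12+6+2+5 = 27, with n = 5.
Posterior ∝ λ^4e^(−1λ) · λ^27e^(−5λ) = λ^31e^(−6λ), i.e. Gamma(shape=32, rate=6).
The mode of a Gamma(a, b) with a ≥ 1 (shape–rate) is (a−1)/b = 31/6 ≈ 5.167.

λ̂_MAP = 5.167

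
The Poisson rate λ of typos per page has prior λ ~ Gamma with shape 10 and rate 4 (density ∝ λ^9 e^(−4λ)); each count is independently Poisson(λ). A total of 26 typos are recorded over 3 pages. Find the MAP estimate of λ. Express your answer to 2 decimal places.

λ̂_MAP = 5.00

Σxᵢ = 26, n = 3.
Posterior ∝ λ^9e^(−4λ) · λ^26e^(−3λ) = λ^35e^(−7λ), i.e. Gamma(shape=36, rate=7).
The mode of a Gamma(a, b) with a ≥ 1 (shape–rate) is (a−1)/b = 35/7 ≈ 5.00.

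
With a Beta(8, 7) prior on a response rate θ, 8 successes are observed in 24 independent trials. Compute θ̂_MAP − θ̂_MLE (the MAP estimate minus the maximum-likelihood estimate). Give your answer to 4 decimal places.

Posterior is Beta(16, 23); MAP = (16−1)/(39−2) = 15/37 ≈ 0.40541.
MLE ignores the prior: θ̂_MLE = k/n = 8/24 ≈ 0.33333.
Difference = 15/37 − 8/24 = 8/111 ≈ 0.0721.

MAP − MLE = 0.0721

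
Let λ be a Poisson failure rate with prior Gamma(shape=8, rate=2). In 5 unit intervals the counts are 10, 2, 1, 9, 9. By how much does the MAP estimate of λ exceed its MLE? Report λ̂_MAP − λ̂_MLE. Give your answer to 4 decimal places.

Σxᵢ = 31. Posterior is Gamma(39, 7); MAP = (39−1)/7 = 38/7 ≈ 5.42857.
MLE = x̄ = 31/5 ≈ 6.20000.
Difference = 38/7 − 31/5 = -27/35 ≈ -0.7714.

MAP − MLE = -0.7714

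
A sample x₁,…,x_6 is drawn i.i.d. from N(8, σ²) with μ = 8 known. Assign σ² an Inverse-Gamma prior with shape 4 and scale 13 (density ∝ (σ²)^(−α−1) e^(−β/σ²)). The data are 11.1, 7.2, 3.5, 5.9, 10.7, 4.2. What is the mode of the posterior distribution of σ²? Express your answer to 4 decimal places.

Sum of squared deviations about the known mean: SS = (11.1−8)² + (7.2−8)² + (3.5−8)² + (5.9−8)² + (10.7−8)² + (4.2−8)² = 56.64.
The Normal likelihood contributes (σ²)^(−n/2) exp(−SS/(2σ²)), so the posterior is Inverse-Gamma(α + n/2, β + SS/2) = Inverse-Gamma(7, 41.32).
The mode of Inverse-Gamma(a, b) is b/(a+1) = 41.32/8 ≈ 5.1650.

σ̂²_MAP = 5.1650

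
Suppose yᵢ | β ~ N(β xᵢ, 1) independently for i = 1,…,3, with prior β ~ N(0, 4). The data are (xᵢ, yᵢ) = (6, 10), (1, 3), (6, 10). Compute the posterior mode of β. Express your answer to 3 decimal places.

β̂_MAP = 1.679

log p(β | y) = −Σ(yᵢ − βxᵢ)²/(2·1) − β²/(2·4) + const.
Setting the derivative to zero: Σxᵢ(yᵢ − βxᵢ)/1 − β/4 = 0, so β = Σxᵢyᵢ / (Σxᵢ² + σ²/τ²).
Σxᵢyᵢ = 6·10 + 1·3 + 6·10 = 123; Σxᵢ² = 73; σ²/τ² = 0.25.
β̂_MAP = 123 / (73 + 0.25) = 123/73.25 ≈ 1.679.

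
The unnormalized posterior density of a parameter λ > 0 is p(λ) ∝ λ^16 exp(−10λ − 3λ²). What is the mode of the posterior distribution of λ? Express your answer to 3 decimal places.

ℓ'(λ) = 16/λ − 10 − 6λ. Setting this to zero and multiplying by λ: 6λ² + 10λ − 16 = 0.
λ = (−10 + √(10² + 4·6·16)) / (2·6) = (−10 + √484) / 12 = (−10 + 22)/12 = 1.
ℓ''(λ) = −16/λ² − 6 < 0, confirming a maximum.

λ̂_MAP = 1.000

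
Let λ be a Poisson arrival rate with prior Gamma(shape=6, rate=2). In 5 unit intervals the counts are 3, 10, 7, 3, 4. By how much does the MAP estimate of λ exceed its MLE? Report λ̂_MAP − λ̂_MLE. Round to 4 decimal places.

MAP − MLE = -0.8286

Σxᵢ = 27. Posterior is Gamma(33, 7); MAP = (33−1)/7 = 32/7 ≈ 4.57143.
MLE = x̄ = 27/5 ≈ 5.40000.
Difference = 32/7 − 27/5 = -29/35 ≈ -0.8286.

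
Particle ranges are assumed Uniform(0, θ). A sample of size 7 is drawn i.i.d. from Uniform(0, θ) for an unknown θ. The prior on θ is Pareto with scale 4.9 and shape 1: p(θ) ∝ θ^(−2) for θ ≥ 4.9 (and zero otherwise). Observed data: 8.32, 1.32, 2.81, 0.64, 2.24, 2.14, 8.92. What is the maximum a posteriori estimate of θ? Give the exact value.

The Uniform(0, θ) likelihood is θ^(−n) for θ ≥ max(xᵢ), zero otherwise. Here max(xᵢ) = 8.92.
Posterior ∝ θ^(−2) · θ^(−7) = θ^(−9) on θ ≥ max(4.9, 8.92) = 8.92.
This density is strictly decreasing in θ, so the posterior mode lies at the lower boundary of the support.

θ̂_MAP = 8.92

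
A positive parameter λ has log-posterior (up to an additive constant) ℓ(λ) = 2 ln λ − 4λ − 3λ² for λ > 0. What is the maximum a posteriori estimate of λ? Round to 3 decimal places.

λ̂_MAP = 0.333

ℓ'(λ) = 2/λ − 4 − 6λ. Setting this to zero and multiplying by λ: 6λ² + 4λ − 2 = 0.
λ = (−4 + √(4² + 4·6·2)) / (2·6) = (−4 + √64) / 12 = (−4 + 8)/12 = 1/3.
ℓ''(λ) = −2/λ² − 6 < 0, confirming a maximum.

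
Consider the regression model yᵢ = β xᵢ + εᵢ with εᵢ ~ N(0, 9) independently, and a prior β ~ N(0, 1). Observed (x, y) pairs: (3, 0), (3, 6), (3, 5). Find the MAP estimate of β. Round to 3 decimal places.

β̂_MAP = 0.917

log p(β | y) = −Σ(yᵢ − βxᵢ)²/(2·9) − β²/(2·1) + const.
Setting the derivative to zero: Σxᵢ(yᵢ − βxᵢ)/9 − β/1 = 0, so β = Σxᵢyᵢ / (Σxᵢ² + σ²/τ²).
Σxᵢyᵢ = 3·0 + 3·6 + 3·5 = 33; Σxᵢ² = 27; σ²/τ² = 9.
β̂_MAP = 33 / (27 + 9) = 33/36 ≈ 0.917.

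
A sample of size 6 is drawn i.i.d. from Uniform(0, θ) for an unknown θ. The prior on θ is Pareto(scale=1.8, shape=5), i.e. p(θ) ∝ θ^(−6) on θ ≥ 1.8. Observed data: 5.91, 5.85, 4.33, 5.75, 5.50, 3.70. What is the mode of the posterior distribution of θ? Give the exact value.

The Uniform(0, θ) likelihood is θ^(−n) for θ ≥ max(xᵢ), zero otherwise. Here max(xᵢ) = 5.91.
Posterior ∝ θ^(−6) · θ^(−6) = θ^(−12) on θ ≥ max(1.8, 5.91) = 5.91.
This density is strictly decreasing in θ, so the posterior mode lies at the lower boundary of the support.

θ̂_MAP = 5.91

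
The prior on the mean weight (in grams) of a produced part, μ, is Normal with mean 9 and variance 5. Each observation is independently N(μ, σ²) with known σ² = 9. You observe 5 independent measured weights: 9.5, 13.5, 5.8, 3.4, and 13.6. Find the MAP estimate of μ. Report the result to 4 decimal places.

n = 5; x̄ = (9.5 + 13.5 + 5.8 + 3.4 + 13.6)/5 = 45.8/5 = 9.16.
For a Normal prior and Normal likelihood with known variance, the posterior is Normal; its mode equals its mean, the precision-weighted average.
Prior precision 1/σ₀² = 1/5 = 0.2; data precision n/σ² = 5/9.
μ̂ = (0.2·9 + (5/9)·9.16) / (0.2 + 5/9) = (62/9)/(34/45) = 155/17 ≈ 9.1176.

μ̂_MAP = 9.1176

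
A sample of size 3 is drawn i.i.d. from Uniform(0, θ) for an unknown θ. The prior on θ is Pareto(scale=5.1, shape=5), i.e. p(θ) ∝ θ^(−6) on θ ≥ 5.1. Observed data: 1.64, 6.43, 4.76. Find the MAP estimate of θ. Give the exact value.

θ̂_MAP = 6.43

The Uniform(0, θ) likelihood is θ^(−n) for θ ≥ max(xᵢ), zero otherwise. Here max(xᵢ) = 6.43.
Posterior ∝ θ^(−6) · θ^(−3) = θ^(−9) on θ ≥ max(5.1, 6.43) = 6.43.
This density is strictly decreasing in θ, so the posterior mode lies at the lower boundary of the support.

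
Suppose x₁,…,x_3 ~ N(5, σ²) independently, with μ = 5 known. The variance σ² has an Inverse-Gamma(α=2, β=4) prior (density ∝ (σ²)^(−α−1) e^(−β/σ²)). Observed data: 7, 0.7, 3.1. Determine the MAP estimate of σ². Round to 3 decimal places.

σ̂²_MAP = 3.789

Sum of squared deviations about the known mean: SS = (7−5)² + (0.7−5)² + (3.1−5)² = 26.1.
The Normal likelihood contributes (σ²)^(−n/2) exp(−SS/(2σ²)), so the posterior is Inverse-Gamma(α + n/2, β + SS/2) = Inverse-Gamma(3.5, 17.05).
The mode of Inverse-Gamma(a, b) is b/(a+1) = 17.05/4.5 ≈ 3.789.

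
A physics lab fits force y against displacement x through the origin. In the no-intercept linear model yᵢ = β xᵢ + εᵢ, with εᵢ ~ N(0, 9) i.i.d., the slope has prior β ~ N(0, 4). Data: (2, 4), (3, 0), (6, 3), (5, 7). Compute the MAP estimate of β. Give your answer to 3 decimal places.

log p(β | y) = −Σ(yᵢ − βxᵢ)²/(2·9) − β²/(2·4) + const.
Setting the derivative to zero: Σxᵢ(yᵢ − βxᵢ)/9 − β/4 = 0, so β = Σxᵢyᵢ / (Σxᵢ² + σ²/τ²).
Σxᵢyᵢ = 2·4 + 3·0 + 6·3 + 5·7 = 61; Σxᵢ² = 74; σ²/τ² = 2.25.
β̂_MAP = 61 / (74 + 2.25) = 61/76.25 ≈ 0.800.

β̂_MAP = 0.800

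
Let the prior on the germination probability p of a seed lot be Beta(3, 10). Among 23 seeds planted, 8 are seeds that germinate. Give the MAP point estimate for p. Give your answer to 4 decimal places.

Prior: Beta(3, 10).
Data: 8 successes in 23 trials. The binomial likelihood contributes p^8(1−p)^15, so the posterior is Beta(3+8, 10+15) = Beta(11, 25).
For Beta(a, b) with a, b > 1 the mode is (a−1)/(a+b−2) = 10/34 ≈ 0.2941.

p̂_MAP = 0.2941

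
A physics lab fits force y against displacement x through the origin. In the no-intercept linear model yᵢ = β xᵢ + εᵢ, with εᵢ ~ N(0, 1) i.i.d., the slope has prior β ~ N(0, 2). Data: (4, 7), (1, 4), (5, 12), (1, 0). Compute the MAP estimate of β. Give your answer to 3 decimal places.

β̂_MAP = 2.115

log p(β | y) = −Σ(yᵢ − βxᵢ)²/(2·1) − β²/(2·2) + const.
Setting the derivative to zero: Σxᵢ(yᵢ − βxᵢ)/1 − β/2 = 0, so β = Σxᵢyᵢ / (Σxᵢ² + σ²/τ²).
Σxᵢyᵢ = 4·7 + 1·4 + 5·12 + 1·0 = 92; Σxᵢ² = 43; σ²/τ² = 0.5.
β̂_MAP = 92 / (43 + 0.5) = 92/43.5 ≈ 2.115.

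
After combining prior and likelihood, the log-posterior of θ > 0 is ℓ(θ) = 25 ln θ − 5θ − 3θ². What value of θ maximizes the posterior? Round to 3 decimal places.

ℓ'(θ) = 25/θ − 5 − 6θ. Setting this to zero and multiplying by θ: 6θ² + 5θ − 25 = 0.
θ = (−5 + √(5² + 4·6·25)) / (2·6) = (−5 + √625) / 12 = (−5 + 25)/12 = 5/3.
ℓ''(θ) = −25/θ² − 6 < 0, confirming a maximum.

θ̂_MAP = 1.667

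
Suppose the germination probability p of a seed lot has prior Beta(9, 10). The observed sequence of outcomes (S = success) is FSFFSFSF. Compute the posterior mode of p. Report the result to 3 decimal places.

Prior: Beta(9, 10).
Data: 3 successes in 8 trials (from the sequence). The binomial likelihood contributes p^3(1−p)^5, so the posterior is Beta(9+3, 10+5) = Beta(12, 15).
For Beta(a, b) with a, b > 1 the mode is (a−1)/(a+b−2) = 11/25 ≈ 0.440.

p̂_MAP = 0.440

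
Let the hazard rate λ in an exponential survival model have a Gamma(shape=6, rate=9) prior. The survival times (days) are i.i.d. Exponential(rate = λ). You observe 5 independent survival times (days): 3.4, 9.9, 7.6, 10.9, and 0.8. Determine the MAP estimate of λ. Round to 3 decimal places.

The Exponential(rate=λ) likelihood is ∝ λ^n e^(−λΣtᵢ). Here n = 5 and Σtᵢ = 3.4 + 9.9 + 7.6 + 10.9 + 0.8 = 32.6.
Posterior ∝ λ^5e^(−9λ) · λ^5e^(−32.6λ) = λ^10e^(−41.6λ), i.e. Gamma(11, 41.6).
Mode = (a−1)/b = 10/41.6 ≈ 0.240.

λ̂_MAP = 0.240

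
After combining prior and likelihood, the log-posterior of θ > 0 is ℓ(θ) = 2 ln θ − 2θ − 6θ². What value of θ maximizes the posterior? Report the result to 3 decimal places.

θ̂_MAP = 0.333

ℓ'(θ) = 2/θ − 2 − 12θ. Setting this to zero and multiplying by θ: 12θ² + 2θ − 2 = 0.
θ = (−2 + √(2² + 4·12·2)) / (2·12) = (−2 + √100) / 24 = (−2 + 10)/24 = 1/3.
ℓ''(θ) = −2/θ² − 12 < 0, confirming a maximum.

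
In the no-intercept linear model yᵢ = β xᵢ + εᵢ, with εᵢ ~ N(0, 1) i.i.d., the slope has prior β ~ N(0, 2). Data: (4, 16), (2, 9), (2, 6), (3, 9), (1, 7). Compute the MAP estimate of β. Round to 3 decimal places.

β̂_MAP = 3.710

log p(β | y) = −Σ(yᵢ − βxᵢ)²/(2·1) − β²/(2·2) + const.
Setting the derivative to zero: Σxᵢ(yᵢ − βxᵢ)/1 − β/2 = 0, so β = Σxᵢyᵢ / (Σxᵢ² + σ²/τ²).
Σxᵢyᵢ = 4·16 + 2·9 + 2·6 + 3·9 + 1·7 = 128; Σxᵢ² = 34; σ²/τ² = 0.5.
β̂_MAP = 128 / (34 + 0.5) = 128/34.5 ≈ 3.710.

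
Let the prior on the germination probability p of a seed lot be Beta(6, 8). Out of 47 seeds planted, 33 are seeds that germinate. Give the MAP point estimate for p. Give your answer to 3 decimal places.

p̂_MAP = 0.644

Prior: Beta(6, 8).
Data: 33 successes in 47 trials. The binomial likelihood contributes p^33(1−p)^14, so the posterior is Beta(6+33, 8+14) = Beta(39, 22).
For Beta(a, b) with a, b > 1 the mode is (a−1)/(a+b−2) = 38/59 ≈ 0.644.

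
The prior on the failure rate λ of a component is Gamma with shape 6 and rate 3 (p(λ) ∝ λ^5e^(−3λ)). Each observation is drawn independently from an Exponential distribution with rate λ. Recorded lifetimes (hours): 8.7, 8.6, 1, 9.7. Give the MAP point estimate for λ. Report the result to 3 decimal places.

λ̂_MAP = 0.290

The Exponential(rate=λ) likelihood is ∝ λ^n e^(−λΣtᵢ). Here n = 4 and Σtᵢ = 8.7 + 8.6 + 1 + 9.7 = 28.
Posterior ∝ λ^5e^(−3λ) · λ^4e^(−28λ) = λ^9e^(−31λ), i.e. Gamma(10, 31).
Mode = (a−1)/b = 9/31 ≈ 0.290.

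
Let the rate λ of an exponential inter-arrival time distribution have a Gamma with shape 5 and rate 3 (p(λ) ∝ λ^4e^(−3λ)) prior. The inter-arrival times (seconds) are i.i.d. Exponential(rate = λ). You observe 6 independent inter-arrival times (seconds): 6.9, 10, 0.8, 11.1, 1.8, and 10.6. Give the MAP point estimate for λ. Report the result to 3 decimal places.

λ̂_MAP = 0.226

The Exponential(rate=λ) likelihood is ∝ λ^n e^(−λΣtᵢ). Here n = 6 and Σtᵢ = 6.9 + 10 + 0.8 + 11.1 + 1.8 + 10.6 = 41.2.
Posterior ∝ λ^4e^(−3λ) · λ^6e^(−41.2λ) = λ^10e^(−44.2λ), i.e. Gamma(11, 44.2).
Mode = (a−1)/b = 10/44.2 ≈ 0.226.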